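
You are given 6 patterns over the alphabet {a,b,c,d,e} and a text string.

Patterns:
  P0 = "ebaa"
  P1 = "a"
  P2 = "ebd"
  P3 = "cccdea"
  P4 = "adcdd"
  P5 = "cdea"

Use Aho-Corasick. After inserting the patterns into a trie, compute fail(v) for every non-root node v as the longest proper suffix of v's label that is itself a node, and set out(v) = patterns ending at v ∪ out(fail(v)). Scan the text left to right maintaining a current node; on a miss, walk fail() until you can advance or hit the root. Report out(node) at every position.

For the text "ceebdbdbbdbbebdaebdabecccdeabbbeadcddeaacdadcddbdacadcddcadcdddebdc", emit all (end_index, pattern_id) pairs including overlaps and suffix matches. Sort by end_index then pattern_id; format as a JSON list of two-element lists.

Build:
Trie (insert patterns):
  n0 'ε': a→5 c→7 e→1
  n1 'e': b→2
  n2 'eb': a→3 d→6
  n3 'eba': a→4
  n4 'ebaa': ·  ←P0
  n5 'a': d→13  ←P1
  n6 'ebd': ·  ←P2
  n7 'c': c→8 d→17
  n8 'cc': c→9
  n9 'ccc': d→10
  n10 'cccd': e→11
  n11 'cccde': a→12
  n12 'cccdea': ·  ←P3
  n13 'ad': c→14
  n14 'adc': d→15
  n15 'adcd': d→16
  n16 'adcdd': ·  ←P4
  n17 'cd': e→18
  n18 'cde': a→19
  n19 'cdea': ·  ←P5

BFS fail/out derivation:
  fail(1) 'e': from fail(0)=0 chase 'e': 0 ⇒ 0;  out=∅∪out(0)=∅
  fail(5) 'a': from fail(0)=0 chase 'a': 0 ⇒ 0;  out={1}∪out(0)={1}
  fail(7) 'c': from fail(0)=0 chase 'c': 0 ⇒ 0;  out=∅∪out(0)=∅
  fail(2) 'eb': from fail(1)=0 chase 'b': 0 ⇒ 0;  out=∅∪out(0)=∅
  fail(8) 'cc': from fail(7)=0 chase 'c': 0 ⇒ 7;  out=∅∪out(7)=∅
  fail(13) 'ad': from fail(5)=0 chase 'd': 0 ⇒ 0;  out=∅∪out(0)=∅
  fail(17) 'cd': from fail(7)=0 chase 'd': 0 ⇒ 0;  out=∅∪out(0)=∅
  fail(3) 'eba': from fail(2)=0 chase 'a': 0 ⇒ 5;  out=∅∪out(5)={1}
  fail(6) 'ebd': from fail(2)=0 chase 'd': 0 ⇒ 0;  out={2}∪out(0)={2}
  fail(9) 'ccc': from fail(8)=7 chase 'c': 7 ⇒ 8;  out=∅∪out(8)=∅
  fail(14) 'adc': from fail(13)=0 chase 'c': 0 ⇒ 7;  out=∅∪out(7)=∅
  fail(18) 'cde': from fail(17)=0 chase 'e': 0 ⇒ 1;  out=∅∪out(1)=∅
  fail(4) 'ebaa': from fail(3)=5 chase 'a': 5→0 ⇒ 5;  out={0}∪out(5)={0,1}
  fail(10) 'cccd': from fail(9)=8 chase 'd': 8→7 ⇒ 17;  out=∅∪out(17)=∅
  fail(15) 'adcd': from fail(14)=7 chase 'd': 7 ⇒ 17;  out=∅∪out(17)=∅
  fail(19) 'cdea': from fail(18)=1 chase 'a': 1→0 ⇒ 5;  out={5}∪out(5)={1,5}
  fail(11) 'cccde': from fail(10)=17 chase 'e': 17 ⇒ 18;  out=∅∪out(18)=∅
  fail(16) 'adcdd': from fail(15)=17 chase 'd': 17→0 ⇒ 0;  out={4}∪out(0)={4}
  fail(12) 'cccdea': from fail(11)=18 chase 'a': 18 ⇒ 19;  out={3}∪out(19)={1,3,5}

Scan:
i=0 'c': node 0→7
i=1 'e': node 7→1 ·f
i=2 'e': node 1→1 ·f
i=3 'b': node 1→2
i=4 'd': node 2→6  → match P2@[2:4]
i=5 'b': node 6→0 ·f
i=6 'd': node 0→0
i=7 'b': node 0→0
i=8 'b': node 0→0
i=9 'd': node 0→0
i=10 'b': node 0→0
i=11 'b': node 0→0
i=12 'e': node 0→1
i=13 'b': node 1→2
i=14 'd': node 2→6  → match P2@[12:14]
i=15 'a': node 6→5 ·f  → match P1@[15:15]
i=16 'e': node 5→1 ·f
i=17 'b': node 1→2
i=18 'd': node 2→6  → match P2@[16:18]
i=19 'a': node 6→5 ·f  → match P1@[19:19]
i=20 'b': node 5→0 ·f
i=21 'e': node 0→1
i=22 'c': node 1→7 ·f
i=23 'c': node 7→8
i=24 'c': node 8→9
i=25 'd': node 9→10
i=26 'e': node 10→11
i=27 'a': node 11→12  → match P1@[27:27],P3@[22:27],P5@[24:27]
i=28 'b': node 12→0 ·f
i=29 'b': node 0→0
i=30 'b': node 0→0
i=31 'e': node 0→1
i=32 'a': node 1→5 ·f  → match P1@[32:32]
i=33 'd': node 5→13
i=34 'c': node 13→14
i=35 'd': node 14→15
i=36 'd': node 15→16  → match P4@[32:36]
i=37 'e': node 16→1 ·f
i=38 'a': node 1→5 ·f  → match P1@[38:38]
i=39 'a': node 5→5 ·f  → match P1@[39:39]
i=40 'c': node 5→7 ·f
i=41 'd': node 7→17
i=42 'a': node 17→5 ·f  → match P1@[42:42]
i=43 'd': node 5→13
i=44 'c': node 13→14
i=45 'd': node 14→15
i=46 'd': node 15→16  → match P4@[42:46]
i=47 'b': node 16→0 ·f
i=48 'd': node 0→0
i=49 'a': node 0→5  → match P1@[49:49]
i=50 'c': node 5→7 ·f
i=51 'a': node 7→5 ·f  → match P1@[51:51]
i=52 'd': node 5→13
i=53 'c': node 13→14
i=54 'd': node 14→15
i=55 'd': node 15→16  → match P4@[51:55]
i=56 'c': node 16→7 ·f
i=57 'a': node 7→5 ·f  → match P1@[57:57]
i=58 'd': node 5→13
i=59 'c': node 13→14
i=60 'd': node 14→15
i=61 'd': node 15→16  → match P4@[57:61]
i=62 'd': node 16→0 ·f
i=63 'e': node 0→1
i=64 'b': node 1→2
i=65 'd': node 2→6  → match P2@[63:65]
i=66 'c': node 6→7 ·f

All matches (sorted): [[4,2],[14,2],[15,1],[18,2],[19,1],[27,1],[27,3],[27,5],[32,1],[36,4],[38,1],[39,1],[42,1],[46,4],[49,1],[51,1],[55,4],[57,1],[61,4],[65,2]]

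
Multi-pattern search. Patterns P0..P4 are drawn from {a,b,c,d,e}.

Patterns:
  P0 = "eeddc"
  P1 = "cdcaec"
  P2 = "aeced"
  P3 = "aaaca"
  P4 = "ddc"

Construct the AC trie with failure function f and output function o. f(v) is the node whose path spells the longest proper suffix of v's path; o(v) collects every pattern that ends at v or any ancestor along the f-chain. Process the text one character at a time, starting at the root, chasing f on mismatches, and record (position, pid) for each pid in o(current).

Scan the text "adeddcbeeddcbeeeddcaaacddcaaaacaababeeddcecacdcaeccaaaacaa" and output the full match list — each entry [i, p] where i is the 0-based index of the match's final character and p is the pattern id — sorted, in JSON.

Construct AC machine:
Trie nodes:
  n0 'ε': a→12 c→6 d→21 e→1
  n1 'e': e→2
  n2 'ee': d→3
  n3 'eed': d→4
  n4 'eedd': c→5
  n5 'eeddc': ·  ←P0
  n6 'c': d→7
  n7 'cd': c→8
  n8 'cdc': a→9
  n9 'cdca': e→10
  n10 'cdcae': c→11
  n11 'cdcaec': ·  ←P1
  n12 'a': a→17 e→13
  n13 'ae': c→14
  n14 'aec': e→15
  n15 'aece': d→16
  n16 'aeced': ·  ←P2
  n17 'aa': a→18
  n18 'aaa': c→19
  n19 'aaac': a→20
  n20 'aaaca': ·  ←P3
  n21 'd': d→22
  n22 'dd': c→23
  n23 'ddc': ·  ←P4

Failure links (BFS by depth):
  n1('e'): parent n0 fail=0; on 'e' 0 → fail=0;  out ∅∪∅=∅
  n6('c'): parent n0 fail=0; on 'c' 0 → fail=0;  out ∅∪∅=∅
  n12('a'): parent n0 fail=0; on 'a' 0 → fail=0;  out ∅∪∅=∅
  n21('d'): parent n0 fail=0; on 'd' 0 → fail=0;  out ∅∪∅=∅
  n2('ee'): parent n1 fail=0; on 'e' 0 → fail=1;  out ∅∪∅=∅
  n7('cd'): parent n6 fail=0; on 'd' 0 → fail=21;  out ∅∪∅=∅
  n13('ae'): parent n12 fail=0; on 'e' 0 → fail=1;  out ∅∪∅=∅
  n17('aa'): parent n12 fail=0; on 'a' 0 → fail=12;  out ∅∪∅=∅
  n22('dd'): parent n21 fail=0; on 'd' 0 → fail=21;  out ∅∪∅=∅
  n3('eed'): parent n2 fail=1; on 'd' 1→0 → fail=21;  out ∅∪∅=∅
  n8('cdc'): parent n7 fail=21; on 'c' 21→0 → fail=6;  out ∅∪∅=∅
  n14('aec'): parent n13 fail=1; on 'c' 1→0 → fail=6;  out ∅∪∅=∅
  n18('aaa'): parent n17 fail=12; on 'a' 12 → fail=17;  out ∅∪∅=∅
  n23('ddc'): parent n22 fail=21; on 'c' 21→0 → fail=6;  out {4}∪∅={4}
  n4('eedd'): parent n3 fail=21; on 'd' 21 → fail=22;  out ∅∪∅=∅
  n9('cdca'): parent n8 fail=6; on 'a' 6→0 → fail=12;  out ∅∪∅=∅
  n15('aece'): parent n14 fail=6; on 'e' 6→0 → fail=1;  out ∅∪∅=∅
  n19('aaac'): parent n18 fail=17; on 'c' 17→12→0 → fail=6;  out ∅∪∅=∅
  n5('eeddc'): parent n4 fail=22; on 'c' 22 → fail=23;  out {0}∪{4}={0,4}
  n10('cdcae'): parent n9 fail=12; on 'e' 12 → fail=13;  out ∅∪∅=∅
  n16('aeced'): parent n15 fail=1; on 'd' 1→0 → fail=21;  out {2}∪∅={2}
  n20('aaaca'): parent n19 fail=6; on 'a' 6→0 → fail=12;  out {3}∪∅={3}
  n11('cdcaec'): parent n10 fail=13; on 'c' 13 → fail=14;  out {1}∪∅={1}

Text stream:
[0] read 'a'  n0⇒n12
[1] read 'd'  n12⇒n21 (fail-walked)
[2] read 'e'  n21⇒n1 (fail-walked)
[3] read 'd'  n1⇒n21 (fail-walked)
[4] read 'd'  n21⇒n22
[5] read 'c'  n22⇒n23  → match P4@[3:5]
[6] read 'b'  n23⇒n0 (fail-walked)
[7] read 'e'  n0⇒n1
[8] read 'e'  n1⇒n2
[9] read 'd'  n2⇒n3
[10] read 'd'  n3⇒n4
[11] read 'c'  n4⇒n5  → match P0@[7:11],P4@[9:11]
[12] read 'b'  n5⇒n0 (fail-walked)
[13] read 'e'  n0⇒n1
[14] read 'e'  n1⇒n2
[15] read 'e'  n2⇒n2 (fail-walked)
[16] read 'd'  n2⇒n3
[17] read 'd'  n3⇒n4
[18] read 'c'  n4⇒n5  → match P0@[14:18],P4@[16:18]
[19] read 'a'  n5⇒n12 (fail-walked)
[20] read 'a'  n12⇒n17
[21] read 'a'  n17⇒n18
[22] read 'c'  n18⇒n19
[23] read 'd'  n19⇒n7 (fail-walked)
[24] read 'd'  n7⇒n22 (fail-walked)
[25] read 'c'  n22⇒n23  → match P4@[23:25]
[26] read 'a'  n23⇒n12 (fail-walked)
[27] read 'a'  n12⇒n17
[28] read 'a'  n17⇒n18
[29] read 'a'  n18⇒n18 (fail-walked)
[30] read 'c'  n18⇒n19
[31] read 'a'  n19⇒n20  → match P3@[27:31]
[32] read 'a'  n20⇒n17 (fail-walked)
[33] read 'b'  n17⇒n0 (fail-walked)
[34] read 'a'  n0⇒n12
[35] read 'b'  n12⇒n0 (fail-walked)
[36] read 'e'  n0⇒n1
[37] read 'e'  n1⇒n2
[38] read 'd'  n2⇒n3
[39] read 'd'  n3⇒n4
[40] read 'c'  n4⇒n5  → match P0@[36:40],P4@[38:40]
[41] read 'e'  n5⇒n1 (fail-walked)
[42] read 'c'  n1⇒n6 (fail-walked)
[43] read 'a'  n6⇒n12 (fail-walked)
[44] read 'c'  n12⇒n6 (fail-walked)
[45] read 'd'  n6⇒n7
[46] read 'c'  n7⇒n8
[47] read 'a'  n8⇒n9
[48] read 'e'  n9⇒n10
[49] read 'c'  n10⇒n11  → match P1@[44:49]
[50] read 'c'  n11⇒n6 (fail-walked)
[51] read 'a'  n6⇒n12 (fail-walked)
[52] read 'a'  n12⇒n17
[53] read 'a'  n17⇒n18
[54] read 'a'  n18⇒n18 (fail-walked)
[55] read 'c'  n18⇒n19
[56] read 'a'  n19⇒n20  → match P3@[52:56]
[57] read 'a'  n20⇒n17 (fail-walked)

Result: [[5,4],[11,0],[11,4],[18,0],[18,4],[25,4],[31,3],[40,0],[40,4],[49,1],[56,3]]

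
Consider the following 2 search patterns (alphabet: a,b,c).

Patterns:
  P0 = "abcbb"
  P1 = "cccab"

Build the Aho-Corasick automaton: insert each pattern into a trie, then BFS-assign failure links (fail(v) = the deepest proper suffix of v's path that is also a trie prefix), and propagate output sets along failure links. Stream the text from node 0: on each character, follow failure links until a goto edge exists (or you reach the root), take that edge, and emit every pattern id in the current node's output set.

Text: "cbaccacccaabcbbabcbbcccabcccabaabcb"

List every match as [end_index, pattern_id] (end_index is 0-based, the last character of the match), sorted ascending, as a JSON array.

Build:
Trie nodes:
  0='ε' goto a→1 c→6
  1='a' goto b→2
  2='ab' goto c→3
  3='abc' goto b→4
  4='abcb' goto b→5
  5='abcbb' goto ·  ←P0
  6='c' goto c→7
  7='cc' goto c→8
  8='ccc' goto a→9
  9='ccca' goto b→10
  10='cccab' goto ·  ←P1

BFS fail/out derivation:
  n1('a'): parent n0 fail=0; on 'a' 0 → fail=0;  out ∅∪∅=∅
  n6('c'): parent n0 fail=0; on 'c' 0 → fail=0;  out ∅∪∅=∅
  n2('ab'): parent n1 fail=0; on 'b' 0 → fail=0;  out ∅∪∅=∅
  n7('cc'): parent n6 fail=0; on 'c' 0 → fail=6;  out ∅∪∅=∅
  n3('abc'): parent n2 fail=0; on 'c' 0 → fail=6;  out ∅∪∅=∅
  n8('ccc'): parent n7 fail=6; on 'c' 6 → fail=7;  out ∅∪∅=∅
  n4('abcb'): parent n3 fail=6; on 'b' 6→0 → fail=0;  out ∅∪∅=∅
  n9('ccca'): parent n8 fail=7; on 'a' 7→6→0 → fail=1;  out ∅∪∅=∅
  n5('abcbb'): parent n4 fail=0; on 'b' 0 → fail=0;  out {0}∪∅={0}
  n10('cccab'): parent n9 fail=1; on 'b' 1 → fail=2;  out {1}∪∅={1}

Scan:
[0] read 'c'  n0⇒n6
[1] read 'b'  n6⇒n0 (fail-walked)
[2] read 'a'  n0⇒n1
[3] read 'c'  n1⇒n6 (fail-walked)
[4] read 'c'  n6⇒n7
[5] read 'a'  n7⇒n1 (fail-walked)
[6] read 'c'  n1⇒n6 (fail-walked)
[7] read 'c'  n6⇒n7
[8] read 'c'  n7⇒n8
[9] read 'a'  n8⇒n9
[10] read 'a'  n9⇒n1 (fail-walked)
[11] read 'b'  n1⇒n2
[12] read 'c'  n2⇒n3
[13] read 'b'  n3⇒n4
[14] read 'b'  n4⇒n5  → match P0@[10:14]
[15] read 'a'  n5⇒n1 (fail-walked)
[16] read 'b'  n1⇒n2
[17] read 'c'  n2⇒n3
[18] read 'b'  n3⇒n4
[19] read 'b'  n4⇒n5  → match P0@[15:19]
[20] read 'c'  n5⇒n6 (fail-walked)
[21] read 'c'  n6⇒n7
[22] read 'c'  n7⇒n8
[23] read 'a'  n8⇒n9
[24] read 'b'  n9⇒n10  → match P1@[20:24]
[25] read 'c'  n10⇒n3 (fail-walked)
[26] read 'c'  n3⇒n7 (fail-walked)
[27] read 'c'  n7⇒n8
[28] read 'a'  n8⇒n9
[29] read 'b'  n9⇒n10  → match P1@[25:29]
[30] read 'a'  n10⇒n1 (fail-walked)
[31] read 'a'  n1⇒n1 (fail-walked)
[32] read 'b'  n1⇒n2
[33] read 'c'  n2⇒n3
[34] read 'b'  n3⇒n4

Result: [[14,0],[19,0],[24,1],[29,1]]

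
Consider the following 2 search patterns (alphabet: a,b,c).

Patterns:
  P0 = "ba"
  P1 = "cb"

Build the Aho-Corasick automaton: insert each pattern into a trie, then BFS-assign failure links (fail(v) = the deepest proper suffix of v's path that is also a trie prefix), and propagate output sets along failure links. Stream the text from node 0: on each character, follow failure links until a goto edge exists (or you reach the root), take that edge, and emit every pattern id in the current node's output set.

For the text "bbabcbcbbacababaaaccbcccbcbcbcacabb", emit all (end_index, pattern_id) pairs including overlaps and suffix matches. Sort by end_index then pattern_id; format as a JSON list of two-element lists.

Build automaton:
Trie nodes:
  0='ε' goto b→1 c→3
  1='b' goto a→2
  2='ba' goto ·  ←P0
  3='c' goto b→4
  4='cb' goto ·  ←P1

Failure links (BFS by depth):
  fail(1) 'b': from fail(0)=0 chase 'b': 0 ⇒ 0;  out=∅∪out(0)=∅
  fail(3) 'c': from fail(0)=0 chase 'c': 0 ⇒ 0;  out=∅∪out(0)=∅
  fail(2) 'ba': from fail(1)=0 chase 'a': 0 ⇒ 0;  out={0}∪out(0)={0}
  fail(4) 'cb': from fail(3)=0 chase 'b': 0 ⇒ 1;  out={1}∪out(1)={1}

Text stream:
pos 0 'b': at 1
pos 1 'b': at 1 (fail-walked)
pos 2 'a': at 2  ** P0@[1:2]
pos 3 'b': at 1 (fail-walked)
pos 4 'c': at 3 (fail-walked)
pos 5 'b': at 4  ** P1@[4:5]
pos 6 'c': at 3 (fail-walked)
pos 7 'b': at 4  ** P1@[6:7]
pos 8 'b': at 1 (fail-walked)
pos 9 'a': at 2  ** P0@[8:9]
pos 10 'c': at 3 (fail-walked)
pos 11 'a': at 0 (fail-walked)
pos 12 'b': at 1
pos 13 'a': at 2  ** P0@[12:13]
pos 14 'b': at 1 (fail-walked)
pos 15 'a': at 2  ** P0@[14:15]
pos 16 'a': at 0 (fail-walked)
pos 17 'a': at 0
pos 18 'c': at 3
pos 19 'c': at 3 (fail-walked)
pos 20 'b': at 4  ** P1@[19:20]
pos 21 'c': at 3 (fail-walked)
pos 22 'c': at 3 (fail-walked)
pos 23 'c': at 3 (fail-walked)
pos 24 'b': at 4  ** P1@[23:24]
pos 25 'c': at 3 (fail-walked)
pos 26 'b': at 4  ** P1@[25:26]
pos 27 'c': at 3 (fail-walked)
pos 28 'b': at 4  ** P1@[27:28]
pos 29 'c': at 3 (fail-walked)
pos 30 'a': at 0 (fail-walked)
pos 31 'c': at 3
pos 32 'a': at 0 (fail-walked)
pos 33 'b': at 1
pos 34 'b': at 1 (fail-walked)

Matches: [[2,0],[5,1],[7,1],[9,0],[13,0],[15,0],[20,1],[24,1],[26,1],[28,1]]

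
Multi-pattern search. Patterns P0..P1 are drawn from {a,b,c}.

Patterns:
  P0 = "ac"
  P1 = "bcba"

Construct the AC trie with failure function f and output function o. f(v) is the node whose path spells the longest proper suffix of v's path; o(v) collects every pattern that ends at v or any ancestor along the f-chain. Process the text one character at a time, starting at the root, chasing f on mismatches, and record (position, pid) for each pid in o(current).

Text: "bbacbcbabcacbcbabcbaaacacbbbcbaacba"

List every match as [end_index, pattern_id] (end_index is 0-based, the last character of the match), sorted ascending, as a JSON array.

Build:
Trie nodes:
  0='ε' goto a→1 b→3
  1='a' goto c→2
  2='ac' goto ·  [P0 ends]
  3='b' goto c→4
  4='bc' goto b→5
  5='bcb' goto a→6
  6='bcba' goto ·  [P1 ends]

BFS fail/out derivation:
  fail(1) 'a': from fail(0)=0 chase 'a': 0 ⇒ 0;  out=∅∪out(0)=∅
  fail(3) 'b': from fail(0)=0 chase 'b': 0 ⇒ 0;  out=∅∪out(0)=∅
  fail(2) 'ac': from fail(1)=0 chase 'c': 0 ⇒ 0;  out={0}∪out(0)={0}
  fail(4) 'bc': from fail(3)=0 chase 'c': 0 ⇒ 0;  out=∅∪out(0)=∅
  fail(5) 'bcb': from fail(4)=0 chase 'b': 0 ⇒ 3;  out=∅∪out(3)=∅
  fail(6) 'bcba': from fail(5)=3 chase 'a': 3→0 ⇒ 1;  out={1}∪out(1)={1}

Run:
i=0 'b': node 0→3
i=1 'b': node 3→3 ·f
i=2 'a': node 3→1 ·f
i=3 'c': node 1→2  emit P0@[2:3]
i=4 'b': node 2→3 ·f
i=5 'c': node 3→4
i=6 'b': node 4→5
i=7 'a': node 5→6  emit P1@[4:7]
i=8 'b': node 6→3 ·f
i=9 'c': node 3→4
i=10 'a': node 4→1 ·f
i=11 'c': node 1→2  emit P0@[10:11]
i=12 'b': node 2→3 ·f
i=13 'c': node 3→4
i=14 'b': node 4→5
i=15 'a': node 5→6  emit P1@[12:15]
i=16 'b': node 6→3 ·f
i=17 'c': node 3→4
i=18 'b': node 4→5
i=19 'a': node 5→6  emit P1@[16:19]
i=20 'a': node 6→1 ·f
i=21 'a': node 1→1 ·f
i=22 'c': node 1→2  emit P0@[21:22]
i=23 'a': node 2→1 ·f
i=24 'c': node 1→2  emit P0@[23:24]
i=25 'b': node 2→3 ·f
i=26 'b': node 3→3 ·f
i=27 'b': node 3→3 ·f
i=28 'c': node 3→4
i=29 'b': node 4→5
i=30 'a': node 5→6  emit P1@[27:30]
i=31 'a': node 6→1 ·f
i=32 'c': node 1→2  emit P0@[31:32]
i=33 'b': node 2→3 ·f
i=34 'a': node 3→1 ·f

All matches (sorted): [[3,0],[7,1],[11,0],[15,1],[19,1],[22,0],[24,0],[30,1],[32,0]]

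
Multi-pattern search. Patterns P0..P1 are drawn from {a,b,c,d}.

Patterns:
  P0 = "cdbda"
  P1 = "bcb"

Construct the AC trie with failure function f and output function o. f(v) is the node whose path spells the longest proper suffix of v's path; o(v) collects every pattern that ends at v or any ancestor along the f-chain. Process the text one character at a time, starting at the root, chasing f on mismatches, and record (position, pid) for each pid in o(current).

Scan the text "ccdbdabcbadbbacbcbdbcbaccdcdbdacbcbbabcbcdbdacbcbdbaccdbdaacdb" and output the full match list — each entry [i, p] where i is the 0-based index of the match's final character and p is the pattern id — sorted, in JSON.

Construct AC machine:
Trie (insert patterns):
  n0 'ε': b→6 c→1
  n1 'c': d→2
  n2 'cd': b→3
  n3 'cdb': d→4
  n4 'cdbd': a→5
  n5 'cdbda': ·  ←P0
  n6 'b': c→7
  n7 'bc': b→8
  n8 'bcb': ·  ←P1

Failure links (BFS by depth):
  fail(1) 'c': from fail(0)=0 chase 'c': 0 ⇒ 0;  out=∅∪out(0)=∅
  fail(6) 'b': from fail(0)=0 chase 'b': 0 ⇒ 0;  out=∅∪out(0)=∅
  fail(2) 'cd': from fail(1)=0 chase 'd': 0 ⇒ 0;  out=∅∪out(0)=∅
  fail(7) 'bc': from fail(6)=0 chase 'c': 0 ⇒ 1;  out=∅∪out(1)=∅
  fail(3) 'cdb': from fail(2)=0 chase 'b': 0 ⇒ 6;  out=∅∪out(6)=∅
  fail(8) 'bcb': from fail(7)=1 chase 'b': 1→0 ⇒ 6;  out={1}∪out(6)={1}
  fail(4) 'cdbd': from fail(3)=6 chase 'd': 6→0 ⇒ 0;  out=∅∪out(0)=∅
  fail(5) 'cdbda': from fail(4)=0 chase 'a': 0 ⇒ 0;  out={0}∪out(0)={0}

Text stream:
[0] read 'c'  n0⇒n1
[1] read 'c'  n1⇒n1 ·f
[2] read 'd'  n1⇒n2
[3] read 'b'  n2⇒n3
[4] read 'd'  n3⇒n4
[5] read 'a'  n4⇒n5  ** P0@[1:5]
[6] read 'b'  n5⇒n6 ·f
[7] read 'c'  n6⇒n7
[8] read 'b'  n7⇒n8  ** P1@[6:8]
[9] read 'a'  n8⇒n0 ·f
[10] read 'd'  n0⇒n0
[11] read 'b'  n0⇒n6
[12] read 'b'  n6⇒n6 ·f
[13] read 'a'  n6⇒n0 ·f
[14] read 'c'  n0⇒n1
[15] read 'b'  n1⇒n6 ·f
[16] read 'c'  n6⇒n7
[17] read 'b'  n7⇒n8  ** P1@[15:17]
[18] read 'd'  n8⇒n0 ·f
[19] read 'b'  n0⇒n6
[20] read 'c'  n6⇒n7
[21] read 'b'  n7⇒n8  ** P1@[19:21]
[22] read 'a'  n8⇒n0 ·f
[23] read 'c'  n0⇒n1
[24] read 'c'  n1⇒n1 ·f
[25] read 'd'  n1⇒n2
[26] read 'c'  n2⇒n1 ·f
[27] read 'd'  n1⇒n2
[28] read 'b'  n2⇒n3
[29] read 'd'  n3⇒n4
[30] read 'a'  n4⇒n5  ** P0@[26:30]
[31] read 'c'  n5⇒n1 ·f
[32] read 'b'  n1⇒n6 ·f
[33] read 'c'  n6⇒n7
[34] read 'b'  n7⇒n8  ** P1@[32:34]
[35] read 'b'  n8⇒n6 ·f
[36] read 'a'  n6⇒n0 ·f
[37] read 'b'  n0⇒n6
[38] read 'c'  n6⇒n7
[39] read 'b'  n7⇒n8  ** P1@[37:39]
[40] read 'c'  n8⇒n7 ·f
[41] read 'd'  n7⇒n2 ·f
[42] read 'b'  n2⇒n3
[43] read 'd'  n3⇒n4
[44] read 'a'  n4⇒n5  ** P0@[40:44]
[45] read 'c'  n5⇒n1 ·f
[46] read 'b'  n1⇒n6 ·f
[47] read 'c'  n6⇒n7
[48] read 'b'  n7⇒n8  ** P1@[46:48]
[49] read 'd'  n8⇒n0 ·f
[50] read 'b'  n0⇒n6
[51] read 'a'  n6⇒n0 ·f
[52] read 'c'  n0⇒n1
[53] read 'c'  n1⇒n1 ·f
[54] read 'd'  n1⇒n2
[55] read 'b'  n2⇒n3
[56] read 'd'  n3⇒n4
[57] read 'a'  n4⇒n5  ** P0@[53:57]
[58] read 'a'  n5⇒n0 ·f
[59] read 'c'  n0⇒n1
[60] read 'd'  n1⇒n2
[61] read 'b'  n2⇒n3

Result: [[5,0],[8,1],[17,1],[21,1],[30,0],[34,1],[39,1],[44,0],[48,1],[57,0]]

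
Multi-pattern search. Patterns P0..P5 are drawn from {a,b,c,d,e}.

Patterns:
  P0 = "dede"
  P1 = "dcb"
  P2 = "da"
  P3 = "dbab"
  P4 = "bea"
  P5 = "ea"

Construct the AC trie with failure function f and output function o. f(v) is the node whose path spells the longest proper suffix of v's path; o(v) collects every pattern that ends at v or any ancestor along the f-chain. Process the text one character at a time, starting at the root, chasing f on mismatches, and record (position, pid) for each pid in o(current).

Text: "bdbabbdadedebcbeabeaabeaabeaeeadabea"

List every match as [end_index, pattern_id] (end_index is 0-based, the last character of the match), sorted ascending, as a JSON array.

Construct AC machine:
Trie nodes:
  0='ε' goto b→11 d→1 e→14
  1='d' goto a→7 b→8 c→5 e→2
  2='de' goto d→3
  3='ded' goto e→4
  4='dede' goto ·  [P0 ends]
  5='dc' goto b→6
  6='dcb' goto ·  [P1 ends]
  7='da' goto ·  [P2 ends]
  8='db' goto a→9
  9='dba' goto b→10
  10='dbab' goto ·  [P3 ends]
  11='b' goto e→12
  12='be' goto a→13
  13='bea' goto ·  [P4 ends]
  14='e' goto a→15
  15='ea' goto ·  [P5 ends]

BFS fail/out derivation:
  fail(1) 'd': from fail(0)=0 chase 'd': 0 ⇒ 0;  out=∅∪out(0)=∅
  fail(11) 'b': from fail(0)=0 chase 'b': 0 ⇒ 0;  out=∅∪out(0)=∅
  fail(14) 'e': from fail(0)=0 chase 'e': 0 ⇒ 0;  out=∅∪out(0)=∅
  fail(2) 'de': from fail(1)=0 chase 'e': 0 ⇒ 14;  out=∅∪out(14)=∅
  fail(5) 'dc': from fail(1)=0 chase 'c': 0 ⇒ 0;  out=∅∪out(0)=∅
  fail(7) 'da': from fail(1)=0 chase 'a': 0 ⇒ 0;  out={2}∪out(0)={2}
  fail(8) 'db': from fail(1)=0 chase 'b': 0 ⇒ 11;  out=∅∪out(11)=∅
  fail(12) 'be': from fail(11)=0 chase 'e': 0 ⇒ 14;  out=∅∪out(14)=∅
  fail(15) 'ea': from fail(14)=0 chase 'a': 0 ⇒ 0;  out={5}∪out(0)={5}
  fail(3) 'ded': from fail(2)=14 chase 'd': 14→0 ⇒ 1;  out=∅∪out(1)=∅
  fail(6) 'dcb': from fail(5)=0 chase 'b': 0 ⇒ 11;  out={1}∪out(11)={1}
  fail(9) 'dba': from fail(8)=11 chase 'a': 11→0 ⇒ 0;  out=∅∪out(0)=∅
  fail(13) 'bea': from fail(12)=14 chase 'a': 14 ⇒ 15;  out={4}∪out(15)={4,5}
  fail(4) 'dede': from fail(3)=1 chase 'e': 1 ⇒ 2;  out={0}∪out(2)={0}
  fail(10) 'dbab': from fail(9)=0 chase 'b': 0 ⇒ 11;  out={3}∪out(11)={3}

Text stream:
i=0 'b': node 0→11
i=1 'd': node 11→1 (fail-walked)
i=2 'b': node 1→8
i=3 'a': node 8→9
i=4 'b': node 9→10  ** P3@[1:4]
i=5 'b': node 10→11 (fail-walked)
i=6 'd': node 11→1 (fail-walked)
i=7 'a': node 1→7  ** P2@[6:7]
i=8 'd': node 7→1 (fail-walked)
i=9 'e': node 1→2
i=10 'd': node 2→3
i=11 'e': node 3→4  ** P0@[8:11]
i=12 'b': node 4→11 (fail-walked)
i=13 'c': node 11→0 (fail-walked)
i=14 'b': node 0→11
i=15 'e': node 11→12
i=16 'a': node 12→13  ** P4@[14:16],P5@[15:16]
i=17 'b': node 13→11 (fail-walked)
i=18 'e': node 11→12
i=19 'a': node 12→13  ** P4@[17:19],P5@[18:19]
i=20 'a': node 13→0 (fail-walked)
i=21 'b': node 0→11
i=22 'e': node 11→12
i=23 'a': node 12→13  ** P4@[21:23],P5@[22:23]
i=24 'a': node 13→0 (fail-walked)
i=25 'b': node 0→11
i=26 'e': node 11→12
i=27 'a': node 12→13  ** P4@[25:27],P5@[26:27]
i=28 'e': node 13→14 (fail-walked)
i=29 'e': node 14→14 (fail-walked)
i=30 'a': node 14→15  ** P5@[29:30]
i=31 'd': node 15→1 (fail-walked)
i=32 'a': node 1→7  ** P2@[31:32]
i=33 'b': node 7→11 (fail-walked)
i=34 'e': node 11→12
i=35 'a': node 12→13  ** P4@[33:35],P5@[34:35]

Matches: [[4,3],[7,2],[11,0],[16,4],[16,5],[19,4],[19,5],[23,4],[23,5],[27,4],[27,5],[30,5],[32,2],[35,4],[35,5]]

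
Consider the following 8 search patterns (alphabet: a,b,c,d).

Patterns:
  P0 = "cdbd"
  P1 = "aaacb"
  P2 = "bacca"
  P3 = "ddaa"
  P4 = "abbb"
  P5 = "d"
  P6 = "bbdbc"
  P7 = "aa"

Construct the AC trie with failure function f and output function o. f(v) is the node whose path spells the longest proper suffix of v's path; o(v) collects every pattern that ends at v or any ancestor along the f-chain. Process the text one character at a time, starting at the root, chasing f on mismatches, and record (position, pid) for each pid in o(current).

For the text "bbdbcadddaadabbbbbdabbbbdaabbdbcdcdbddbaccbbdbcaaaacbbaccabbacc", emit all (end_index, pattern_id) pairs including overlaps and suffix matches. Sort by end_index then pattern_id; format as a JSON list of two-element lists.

Construct AC machine:
Trie nodes:
  0='ε' goto a→5 b→10 c→1 d→15
  1='c' goto d→2
  2='cd' goto b→3
  3='cdb' goto d→4
  4='cdbd' goto ·  ←P0
  5='a' goto a→6 b→19
  6='aa' goto a→7  ←P7
  7='aaa' goto c→8
  8='aaac' goto b→9
  9='aaacb' goto ·  ←P1
  10='b' goto a→11 b→22
  11='ba' goto c→12
  12='bac' goto c→13
  13='bacc' goto a→14
  14='bacca' goto ·  ←P2
  15='d' goto d→16  ←P5
  16='dd' goto a→17
  17='dda' goto a→18
  18='ddaa' goto ·  ←P3
  19='ab' goto b→20
  20='abb' goto b→21
  21='abbb' goto ·  ←P4
  22='bb' goto d→23
  23='bbd' goto b→24
  24='bbdb' goto c→25
  25='bbdbc' goto ·  ←P6

BFS fail/out derivation:
  fail(1) 'c': from fail(0)=0 chase 'c': 0 ⇒ 0;  out=∅∪out(0)=∅
  fail(5) 'a': from fail(0)=0 chase 'a': 0 ⇒ 0;  out=∅∪out(0)=∅
  fail(10) 'b': from fail(0)=0 chase 'b': 0 ⇒ 0;  out=∅∪out(0)=∅
  fail(15) 'd': from fail(0)=0 chase 'd': 0 ⇒ 0;  out={5}∪out(0)={5}
  fail(2) 'cd': from fail(1)=0 chase 'd': 0 ⇒ 15;  out=∅∪out(15)={5}
  fail(6) 'aa': from fail(5)=0 chase 'a': 0 ⇒ 5;  out={7}∪out(5)={7}
  fail(11) 'ba': from fail(10)=0 chase 'a': 0 ⇒ 5;  out=∅∪out(5)=∅
  fail(16) 'dd': from fail(15)=0 chase 'd': 0 ⇒ 15;  out=∅∪out(15)={5}
  fail(19) 'ab': from fail(5)=0 chase 'b': 0 ⇒ 10;  out=∅∪out(10)=∅
  fail(22) 'bb': from fail(10)=0 chase 'b': 0 ⇒ 10;  out=∅∪out(10)=∅
  fail(3) 'cdb': from fail(2)=15 chase 'b': 15→0 ⇒ 10;  out=∅∪out(10)=∅
  fail(7) 'aaa': from fail(6)=5 chase 'a': 5 ⇒ 6;  out=∅∪out(6)={7}
  fail(12) 'bac': from fail(11)=5 chase 'c': 5→0 ⇒ 1;  out=∅∪out(1)=∅
  fail(17) 'dda': from fail(16)=15 chase 'a': 15→0 ⇒ 5;  out=∅∪out(5)=∅
  fail(20) 'abb': from fail(19)=10 chase 'b': 10 ⇒ 22;  out=∅∪out(22)=∅
  fail(23) 'bbd': from fail(22)=10 chase 'd': 10→0 ⇒ 15;  out=∅∪out(15)={5}
  fail(4) 'cdbd': from fail(3)=10 chase 'd': 10→0 ⇒ 15;  out={0}∪out(15)={0,5}
  fail(8) 'aaac': from fail(7)=6 chase 'c': 6→5→0 ⇒ 1;  out=∅∪out(1)=∅
  fail(13) 'bacc': from fail(12)=1 chase 'c': 1→0 ⇒ 1;  out=∅∪out(1)=∅
  fail(18) 'ddaa': from fail(17)=5 chase 'a': 5 ⇒ 6;  out={3}∪out(6)={3,7}
  fail(21) 'abbb': from fail(20)=22 chase 'b': 22→10 ⇒ 22;  out={4}∪out(22)={4}
  fail(24) 'bbdb': from fail(23)=15 chase 'b': 15→0 ⇒ 10;  out=∅∪out(10)=∅
  fail(9) 'aaacb': from fail(8)=1 chase 'b': 1→0 ⇒ 10;  out={1}∪out(10)={1}
  fail(14) 'bacca': from fail(13)=1 chase 'a': 1→0 ⇒ 5;  out={2}∪out(5)={2}
  fail(25) 'bbdbc': from fail(24)=10 chase 'c': 10→0 ⇒ 1;  out={6}∪out(1)={6}

Text stream:
[0] read 'b'  n0⇒n10
[1] read 'b'  n10⇒n22
[2] read 'd'  n22⇒n23  → match P5@[2:2]
[3] read 'b'  n23⇒n24
[4] read 'c'  n24⇒n25  → match P6@[0:4]
[5] read 'a'  n25⇒n5 (fail-walked)
[6] read 'd'  n5⇒n15 (fail-walked)  → match P5@[6:6]
[7] read 'd'  n15⇒n16  → match P5@[7:7]
[8] read 'd'  n16⇒n16 (fail-walked)  → match P5@[8:8]
[9] read 'a'  n16⇒n17
[10] read 'a'  n17⇒n18  → match P3@[7:10],P7@[9:10]
[11] read 'd'  n18⇒n15 (fail-walked)  → match P5@[11:11]
[12] read 'a'  n15⇒n5 (fail-walked)
[13] read 'b'  n5⇒n19
[14] read 'b'  n19⇒n20
[15] read 'b'  n20⇒n21  → match P4@[12:15]
[16] read 'b'  n21⇒n22 (fail-walked)
[17] read 'b'  n22⇒n22 (fail-walked)
[18] read 'd'  n22⇒n23  → match P5@[18:18]
[19] read 'a'  n23⇒n5 (fail-walked)
[20] read 'b'  n5⇒n19
[21] read 'b'  n19⇒n20
[22] read 'b'  n20⇒n21  → match P4@[19:22]
[23] read 'b'  n21⇒n22 (fail-walked)
[24] read 'd'  n22⇒n23  → match P5@[24:24]
[25] read 'a'  n23⇒n5 (fail-walked)
[26] read 'a'  n5⇒n6  → match P7@[25:26]
[27] read 'b'  n6⇒n19 (fail-walked)
[28] read 'b'  n19⇒n20
[29] read 'd'  n20⇒n23 (fail-walked)  → match P5@[29:29]
[30] read 'b'  n23⇒n24
[31] read 'c'  n24⇒n25  → match P6@[27:31]
[32] read 'd'  n25⇒n2 (fail-walked)  → match P5@[32:32]
[33] read 'c'  n2⇒n1 (fail-walked)
[34] read 'd'  n1⇒n2  → match P5@[34:34]
[35] read 'b'  n2⇒n3
[36] read 'd'  n3⇒n4  → match P0@[33:36],P5@[36:36]
[37] read 'd'  n4⇒n16 (fail-walked)  → match P5@[37:37]
[38] read 'b'  n16⇒n10 (fail-walked)
[39] read 'a'  n10⇒n11
[40] read 'c'  n11⇒n12
[41] read 'c'  n12⇒n13
[42] read 'b'  n13⇒n10 (fail-walked)
[43] read 'b'  n10⇒n22
[44] read 'd'  n22⇒n23  → match P5@[44:44]
[45] read 'b'  n23⇒n24
[46] read 'c'  n24⇒n25  → match P6@[42:46]
[47] read 'a'  n25⇒n5 (fail-walked)
[48] read 'a'  n5⇒n6  → match P7@[47:48]
[49] read 'a'  n6⇒n7  → match P7@[48:49]
[50] read 'a'  n7⇒n7 (fail-walked)  → match P7@[49:50]
[51] read 'c'  n7⇒n8
[52] read 'b'  n8⇒n9  → match P1@[48:52]
[53] read 'b'  n9⇒n22 (fail-walked)
[54] read 'a'  n22⇒n11 (fail-walked)
[55] read 'c'  n11⇒n12
[56] read 'c'  n12⇒n13
[57] read 'a'  n13⇒n14  → match P2@[53:57]
[58] read 'b'  n14⇒n19 (fail-walked)
[59] read 'b'  n19⇒n20
[60] read 'a'  n20⇒n11 (fail-walked)
[61] read 'c'  n11⇒n12
[62] read 'c'  n12⇒n13

Matches: [[2,5],[4,6],[6,5],[7,5],[8,5],[10,3],[10,7],[11,5],[15,4],[18,5],[22,4],[24,5],[26,7],[29,5],[31,6],[32,5],[34,5],[36,0],[36,5],[37,5],[44,5],[46,6],[48,7],[49,7],[50,7],[52,1],[57,2]]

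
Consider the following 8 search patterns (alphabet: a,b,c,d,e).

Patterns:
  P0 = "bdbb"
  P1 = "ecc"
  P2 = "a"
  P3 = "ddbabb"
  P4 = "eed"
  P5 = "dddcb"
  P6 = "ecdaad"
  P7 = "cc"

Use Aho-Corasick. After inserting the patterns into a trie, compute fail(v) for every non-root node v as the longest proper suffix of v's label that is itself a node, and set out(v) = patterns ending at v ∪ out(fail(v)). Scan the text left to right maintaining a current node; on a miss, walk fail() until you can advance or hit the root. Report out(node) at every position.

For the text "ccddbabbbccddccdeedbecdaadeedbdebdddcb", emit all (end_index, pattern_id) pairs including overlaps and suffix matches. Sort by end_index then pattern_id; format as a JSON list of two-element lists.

Build automaton:
Trie (insert patterns):
  0='ε' goto a→8 b→1 c→24 d→9 e→5
  1='b' goto d→2
  2='bd' goto b→3
  3='bdb' goto b→4
  4='bdbb' goto ·  ←P0
  5='e' goto c→6 e→15
  6='ec' goto c→7 d→20
  7='ecc' goto ·  ←P1
  8='a' goto ·  ←P2
  9='d' goto d→10
  10='dd' goto b→11 d→17
  11='ddb' goto a→12
  12='ddba' goto b→13
  13='ddbab' goto b→14
  14='ddbabb' goto ·  ←P3
  15='ee' goto d→16
  16='eed' goto ·  ←P4
  17='ddd' goto c→18
  18='dddc' goto b→19
  19='dddcb' goto ·  ←P5
  20='ecd' goto a→21
  21='ecda' goto a→22
  22='ecdaa' goto d→23
  23='ecdaad' goto ·  ←P6
  24='c' goto c→25
  25='cc' goto ·  ←P7

BFS fail/out derivation:
  n1('b'): parent n0 fail=0; on 'b' 0 → fail=0;  out ∅∪∅=∅
  n5('e'): parent n0 fail=0; on 'e' 0 → fail=0;  out ∅∪∅=∅
  n8('a'): parent n0 fail=0; on 'a' 0 → fail=0;  out {2}∪∅={2}
  n9('d'): parent n0 fail=0; on 'd' 0 → fail=0;  out ∅∪∅=∅
  n24('c'): parent n0 fail=0; on 'c' 0 → fail=0;  out ∅∪∅=∅
  n2('bd'): parent n1 fail=0; on 'd' 0 → fail=9;  out ∅∪∅=∅
  n6('ec'): parent n5 fail=0; on 'c' 0 → fail=24;  out ∅∪∅=∅
  n10('dd'): parent n9 fail=0; on 'd' 0 → fail=9;  out ∅∪∅=∅
  n15('ee'): parent n5 fail=0; on 'e' 0 → fail=5;  out ∅∪∅=∅
  n25('cc'): parent n24 fail=0; on 'c' 0 → fail=24;  out {7}∪∅={7}
  n3('bdb'): parent n2 fail=9; on 'b' 9→0 → fail=1;  out ∅∪∅=∅
  n7('ecc'): parent n6 fail=24; on 'c' 24 → fail=25;  out {1}∪{7}={1,7}
  n11('ddb'): parent n10 fail=9; on 'b' 9→0 → fail=1;  out ∅∪∅=∅
  n16('eed'): parent n15 fail=5; on 'd' 5→0 → fail=9;  out {4}∪∅={4}
  n17('ddd'): parent n10 fail=9; on 'd' 9 → fail=10;  out ∅∪∅=∅
  n20('ecd'): parent n6 fail=24; on 'd' 24→0 → fail=9;  out ∅∪∅=∅
  n4('bdbb'): parent n3 fail=1; on 'b' 1→0 → fail=1;  out {0}∪∅={0}
  n12('ddba'): parent n11 fail=1; on 'a' 1→0 → fail=8;  out ∅∪{2}={2}
  n18('dddc'): parent n17 fail=10; on 'c' 10→9→0 → fail=24;  out ∅∪∅=∅
  n21('ecda'): parent n20 fail=9; on 'a' 9→0 → fail=8;  out ∅∪{2}={2}
  n13('ddbab'): parent n12 fail=8; on 'b' 8→0 → fail=1;  out ∅∪∅=∅
  n19('dddcb'): parent n18 fail=24; on 'b' 24→0 → fail=1;  out {5}∪∅={5}
  n22('ecdaa'): parent n21 fail=8; on 'a' 8→0 → fail=8;  out ∅∪{2}={2}
  n14('ddbabb'): parent n13 fail=1; on 'b' 1→0 → fail=1;  out {3}∪∅={3}
  n23('ecdaad'): parent n22 fail=8; on 'd' 8→0 → fail=9;  out {6}∪∅={6}

Scan:
i=0 'c': node 0→24
i=1 'c': node 24→25  → match P7@[0:1]
i=2 'd': node 25→9 ·f
i=3 'd': node 9→10
i=4 'b': node 10→11
i=5 'a': node 11→12  → match P2@[5:5]
i=6 'b': node 12→13
i=7 'b': node 13→14  → match P3@[2:7]
i=8 'b': node 14→1 ·f
i=9 'c': node 1→24 ·f
i=10 'c': node 24→25  → match P7@[9:10]
i=11 'd': node 25→9 ·f
i=12 'd': node 9→10
i=13 'c': node 10→24 ·f
i=14 'c': node 24→25  → match P7@[13:14]
i=15 'd': node 25→9 ·f
i=16 'e': node 9→5 ·f
i=17 'e': node 5→15
i=18 'd': node 15→16  → match P4@[16:18]
i=19 'b': node 16→1 ·f
i=20 'e': node 1→5 ·f
i=21 'c': node 5→6
i=22 'd': node 6→20
i=23 'a': node 20→21  → match P2@[23:23]
i=24 'a': node 21→22  → match P2@[24:24]
i=25 'd': node 22→23  → match P6@[20:25]
i=26 'e': node 23→5 ·f
i=27 'e': node 5→15
i=28 'd': node 15→16  → match P4@[26:28]
i=29 'b': node 16→1 ·f
i=30 'd': node 1→2
i=31 'e': node 2→5 ·f
i=32 'b': node 5→1 ·f
i=33 'd': node 1→2
i=34 'd': node 2→10 ·f
i=35 'd': node 10→17
i=36 'c': node 17→18
i=37 'b': node 18→19  → match P5@[33:37]

Matches: [[1,7],[5,2],[7,3],[10,7],[14,7],[18,4],[23,2],[24,2],[25,6],[28,4],[37,5]]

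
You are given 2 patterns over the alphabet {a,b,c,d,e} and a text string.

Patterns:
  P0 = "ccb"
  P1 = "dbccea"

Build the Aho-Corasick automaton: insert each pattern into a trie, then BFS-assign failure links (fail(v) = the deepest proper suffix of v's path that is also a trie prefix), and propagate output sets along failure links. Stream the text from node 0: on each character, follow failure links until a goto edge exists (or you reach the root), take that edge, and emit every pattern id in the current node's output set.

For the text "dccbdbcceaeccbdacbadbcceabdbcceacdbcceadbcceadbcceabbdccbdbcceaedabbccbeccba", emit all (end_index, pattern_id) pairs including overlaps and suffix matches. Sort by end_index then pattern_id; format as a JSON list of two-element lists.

Construct AC machine:
Trie nodes:
  0='ε' goto c→1 d→4
  1='c' goto c→2
  2='cc' goto b→3
  3='ccb' goto ·  ←P0
  4='d' goto b→5
  5='db' goto c→6
  6='dbc' goto c→7
  7='dbcc' goto e→8
  8='dbcce' goto a→9
  9='dbccea' goto ·  ←P1

Failure links (BFS by depth):
  n1('c'): parent n0 fail=0; on 'c' 0 → fail=0;  out ∅∪∅=∅
  n4('d'): parent n0 fail=0; on 'd' 0 → fail=0;  out ∅∪∅=∅
  n2('cc'): parent n1 fail=0; on 'c' 0 → fail=1;  out ∅∪∅=∅
  n5('db'): parent n4 fail=0; on 'b' 0 → fail=0;  out ∅∪∅=∅
  n3('ccb'): parent n2 fail=1; on 'b' 1→0 → fail=0;  out {0}∪∅={0}
  n6('dbc'): parent n5 fail=0; on 'c' 0 → fail=1;  out ∅∪∅=∅
  n7('dbcc'): parent n6 fail=1; on 'c' 1 → fail=2;  out ∅∪∅=∅
  n8('dbcce'): parent n7 fail=2; on 'e' 2→1→0 → fail=0;  out ∅∪∅=∅
  n9('dbccea'): parent n8 fail=0; on 'a' 0 → fail=0;  out {1}∪∅={1}

Text stream:
pos 0 'd': at 4
pos 1 'c': at 1 (via fail)
pos 2 'c': at 2
pos 3 'b': at 3  emit P0@[1:3]
pos 4 'd': at 4 (via fail)
pos 5 'b': at 5
pos 6 'c': at 6
pos 7 'c': at 7
pos 8 'e': at 8
pos 9 'a': at 9  emit P1@[4:9]
pos 10 'e': at 0 (via fail)
pos 11 'c': at 1
pos 12 'c': at 2
pos 13 'b': at 3  emit P0@[11:13]
pos 14 'd': at 4 (via fail)
pos 15 'a': at 0 (via fail)
pos 16 'c': at 1
pos 17 'b': at 0 (via fail)
pos 18 'a': at 0
pos 19 'd': at 4
pos 20 'b': at 5
pos 21 'c': at 6
pos 22 'c': at 7
pos 23 'e': at 8
pos 24 'a': at 9  emit P1@[19:24]
pos 25 'b': at 0 (via fail)
pos 26 'd': at 4
pos 27 'b': at 5
pos 28 'c': at 6
pos 29 'c': at 7
pos 30 'e': at 8
pos 31 'a': at 9  emit P1@[26:31]
pos 32 'c': at 1 (via fail)
pos 33 'd': at 4 (via fail)
pos 34 'b': at 5
pos 35 'c': at 6
pos 36 'c': at 7
pos 37 'e': at 8
pos 38 'a': at 9  emit P1@[33:38]
pos 39 'd': at 4 (via fail)
pos 40 'b': at 5
pos 41 'c': at 6
pos 42 'c': at 7
pos 43 'e': at 8
pos 44 'a': at 9  emit P1@[39:44]
pos 45 'd': at 4 (via fail)
pos 46 'b': at 5
pos 47 'c': at 6
pos 48 'c': at 7
pos 49 'e': at 8
pos 50 'a': at 9  emit P1@[45:50]
pos 51 'b': at 0 (via fail)
pos 52 'b': at 0
pos 53 'd': at 4
pos 54 'c': at 1 (via fail)
pos 55 'c': at 2
pos 56 'b': at 3  emit P0@[54:56]
pos 57 'd': at 4 (via fail)
pos 58 'b': at 5
pos 59 'c': at 6
pos 60 'c': at 7
pos 61 'e': at 8
pos 62 'a': at 9  emit P1@[57:62]
pos 63 'e': at 0 (via fail)
pos 64 'd': at 4
pos 65 'a': at 0 (via fail)
pos 66 'b': at 0
pos 67 'b': at 0
pos 68 'c': at 1
pos 69 'c': at 2
pos 70 'b': at 3  emit P0@[68:70]
pos 71 'e': at 0 (via fail)
pos 72 'c': at 1
pos 73 'c': at 2
pos 74 'b': at 3  emit P0@[72:74]
pos 75 'a': at 0 (via fail)

Result: [[3,0],[9,1],[13,0],[24,1],[31,1],[38,1],[44,1],[50,1],[56,0],[62,1],[70,0],[74,0]]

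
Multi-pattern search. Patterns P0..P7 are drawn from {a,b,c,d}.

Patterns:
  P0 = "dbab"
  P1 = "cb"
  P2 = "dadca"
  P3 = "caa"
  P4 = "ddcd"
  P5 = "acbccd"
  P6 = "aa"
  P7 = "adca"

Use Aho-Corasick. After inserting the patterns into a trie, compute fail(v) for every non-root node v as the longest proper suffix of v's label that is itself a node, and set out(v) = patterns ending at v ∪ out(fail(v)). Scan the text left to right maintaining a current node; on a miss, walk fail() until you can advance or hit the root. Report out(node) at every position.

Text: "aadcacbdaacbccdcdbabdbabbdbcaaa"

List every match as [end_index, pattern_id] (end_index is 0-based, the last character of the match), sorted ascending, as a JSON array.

Construct AC machine:
Trie (insert patterns):
  0='ε' goto a→16 c→5 d→1
  1='d' goto a→7 b→2 d→13
  2='db' goto a→3
  3='dba' goto b→4
  4='dbab' goto ·  [P0 ends]
  5='c' goto a→11 b→6
  6='cb' goto ·  [P1 ends]
  7='da' goto d→8
  8='dad' goto c→9
  9='dadc' goto a→10
  10='dadca' goto ·  [P2 ends]
  11='ca' goto a→12
  12='caa' goto ·  [P3 ends]
  13='dd' goto c→14
  14='ddc' goto d→15
  15='ddcd' goto ·  [P4 ends]
  16='a' goto a→22 c→17 d→23
  17='ac' goto b→18
  18='acb' goto c→19
  19='acbc' goto c→20
  20='acbcc' goto d→21
  21='acbccd' goto ·  [P5 ends]
  22='aa' goto ·  [P6 ends]
  23='ad' goto c→24
  24='adc' goto a→25
  25='adca' goto ·  [P7 ends]

BFS fail/out derivation:
  n1('d'): parent n0 fail=0; on 'd' 0 → fail=0;  out ∅∪∅=∅
  n5('c'): parent n0 fail=0; on 'c' 0 → fail=0;  out ∅∪∅=∅
  n16('a'): parent n0 fail=0; on 'a' 0 → fail=0;  out ∅∪∅=∅
  n2('db'): parent n1 fail=0; on 'b' 0 → fail=0;  out ∅∪∅=∅
  n6('cb'): parent n5 fail=0; on 'b' 0 → fail=0;  out {1}∪∅={1}
  n7('da'): parent n1 fail=0; on 'a' 0 → fail=16;  out ∅∪∅=∅
  n11('ca'): parent n5 fail=0; on 'a' 0 → fail=16;  out ∅∪∅=∅
  n13('dd'): parent n1 fail=0; on 'd' 0 → fail=1;  out ∅∪∅=∅
  n17('ac'): parent n16 fail=0; on 'c' 0 → fail=5;  out ∅∪∅=∅
  n22('aa'): parent n16 fail=0; on 'a' 0 → fail=16;  out {6}∪∅={6}
  n23('ad'): parent n16 fail=0; on 'd' 0 → fail=1;  out ∅∪∅=∅
  n3('dba'): parent n2 fail=0; on 'a' 0 → fail=16;  out ∅∪∅=∅
  n8('dad'): parent n7 fail=16; on 'd' 16 → fail=23;  out ∅∪∅=∅
  n12('caa'): parent n11 fail=16; on 'a' 16 → fail=22;  out {3}∪{6}={3,6}
  n14('ddc'): parent n13 fail=1; on 'c' 1→0 → fail=5;  out ∅∪∅=∅
  n18('acb'): parent n17 fail=5; on 'b' 5 → fail=6;  out ∅∪{1}={1}
  n24('adc'): parent n23 fail=1; on 'c' 1→0 → fail=5;  out ∅∪∅=∅
  n4('dbab'): parent n3 fail=16; on 'b' 16→0 → fail=0;  out {0}∪∅={0}
  n9('dadc'): parent n8 fail=23; on 'c' 23 → fail=24;  out ∅∪∅=∅
  n15('ddcd'): parent n14 fail=5; on 'd' 5→0 → fail=1;  out {4}∪∅={4}
  n19('acbc'): parent n18 fail=6; on 'c' 6→0 → fail=5;  out ∅∪∅=∅
  n25('adca'): parent n24 fail=5; on 'a' 5 → fail=11;  out {7}∪∅={7}
  n10('dadca'): parent n9 fail=24; on 'a' 24 → fail=25;  out {2}∪{7}={2,7}
  n20('acbcc'): parent n19 fail=5; on 'c' 5→0 → fail=5;  out ∅∪∅=∅
  n21('acbccd'): parent n20 fail=5; on 'd' 5→0 → fail=1;  out {5}∪∅={5}

Text stream:
pos 0 'a': at 16
pos 1 'a': at 22  ** P6@[0:1]
pos 2 'd': at 23 (via fail)
pos 3 'c': at 24
pos 4 'a': at 25  ** P7@[1:4]
pos 5 'c': at 17 (via fail)
pos 6 'b': at 18  ** P1@[5:6]
pos 7 'd': at 1 (via fail)
pos 8 'a': at 7
pos 9 'a': at 22 (via fail)  ** P6@[8:9]
pos 10 'c': at 17 (via fail)
pos 11 'b': at 18  ** P1@[10:11]
pos 12 'c': at 19
pos 13 'c': at 20
pos 14 'd': at 21  ** P5@[9:14]
pos 15 'c': at 5 (via fail)
pos 16 'd': at 1 (via fail)
pos 17 'b': at 2
pos 18 'a': at 3
pos 19 'b': at 4  ** P0@[16:19]
pos 20 'd': at 1 (via fail)
pos 21 'b': at 2
pos 22 'a': at 3
pos 23 'b': at 4  ** P0@[20:23]
pos 24 'b': at 0 (via fail)
pos 25 'd': at 1
pos 26 'b': at 2
pos 27 'c': at 5 (via fail)
pos 28 'a': at 11
pos 29 'a': at 12  ** P3@[27:29],P6@[28:29]
pos 30 'a': at 22 (via fail)  ** P6@[29:30]

Result: [[1,6],[4,7],[6,1],[9,6],[11,1],[14,5],[19,0],[23,0],[29,3],[29,6],[30,6]]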